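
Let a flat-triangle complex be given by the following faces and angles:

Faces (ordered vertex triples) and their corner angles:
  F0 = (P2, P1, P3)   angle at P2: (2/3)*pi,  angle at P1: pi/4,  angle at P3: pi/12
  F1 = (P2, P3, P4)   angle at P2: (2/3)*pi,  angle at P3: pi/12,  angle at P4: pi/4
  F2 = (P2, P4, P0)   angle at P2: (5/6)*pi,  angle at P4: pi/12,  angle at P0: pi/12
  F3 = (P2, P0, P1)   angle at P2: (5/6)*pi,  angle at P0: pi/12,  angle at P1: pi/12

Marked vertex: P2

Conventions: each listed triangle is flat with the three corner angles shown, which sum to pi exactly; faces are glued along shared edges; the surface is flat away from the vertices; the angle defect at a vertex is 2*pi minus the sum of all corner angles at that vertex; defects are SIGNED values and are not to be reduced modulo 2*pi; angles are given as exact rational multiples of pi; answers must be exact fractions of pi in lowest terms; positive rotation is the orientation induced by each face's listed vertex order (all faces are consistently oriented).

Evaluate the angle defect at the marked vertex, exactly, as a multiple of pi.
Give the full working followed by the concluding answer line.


Sum of corner angles at P2: 3*pi
defect = 2*pi - 3*pi

Answer: defect(P2) = -pi


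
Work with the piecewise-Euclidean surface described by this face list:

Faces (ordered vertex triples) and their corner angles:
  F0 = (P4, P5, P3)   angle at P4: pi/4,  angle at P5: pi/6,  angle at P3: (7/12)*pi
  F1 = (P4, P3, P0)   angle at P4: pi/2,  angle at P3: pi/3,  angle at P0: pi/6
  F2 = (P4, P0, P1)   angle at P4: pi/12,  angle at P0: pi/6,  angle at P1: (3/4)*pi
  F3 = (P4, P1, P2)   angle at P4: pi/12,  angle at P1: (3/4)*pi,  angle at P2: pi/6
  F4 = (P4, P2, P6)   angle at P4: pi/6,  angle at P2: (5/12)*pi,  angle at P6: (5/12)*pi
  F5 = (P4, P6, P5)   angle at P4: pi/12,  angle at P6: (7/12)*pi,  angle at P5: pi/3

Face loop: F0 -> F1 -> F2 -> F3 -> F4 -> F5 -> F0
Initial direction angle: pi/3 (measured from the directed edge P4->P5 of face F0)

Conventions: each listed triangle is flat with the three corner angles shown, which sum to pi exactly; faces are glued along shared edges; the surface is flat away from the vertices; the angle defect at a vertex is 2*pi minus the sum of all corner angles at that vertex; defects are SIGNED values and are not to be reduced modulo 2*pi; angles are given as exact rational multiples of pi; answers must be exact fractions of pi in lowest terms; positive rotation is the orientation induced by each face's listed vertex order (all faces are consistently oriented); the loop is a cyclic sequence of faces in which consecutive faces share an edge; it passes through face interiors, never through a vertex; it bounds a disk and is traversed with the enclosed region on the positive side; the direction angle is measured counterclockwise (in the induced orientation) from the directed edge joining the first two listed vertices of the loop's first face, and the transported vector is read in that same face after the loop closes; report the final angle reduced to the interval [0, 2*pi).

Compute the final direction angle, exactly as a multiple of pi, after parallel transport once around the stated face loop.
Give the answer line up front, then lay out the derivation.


Answer: final direction angle = (7/6)*pi

enclosed vertex P4: corner angles sum to (7/6)*pi, defect = 2*pi - (7/6)*pi = (5/6)*pi
final direction = starting direction + enclosed defect total, reduced mod 2*pi (induced orientation)
final angle = pi/3 + (5/6)*pi = (7/6)*pi (mod 2*pi)


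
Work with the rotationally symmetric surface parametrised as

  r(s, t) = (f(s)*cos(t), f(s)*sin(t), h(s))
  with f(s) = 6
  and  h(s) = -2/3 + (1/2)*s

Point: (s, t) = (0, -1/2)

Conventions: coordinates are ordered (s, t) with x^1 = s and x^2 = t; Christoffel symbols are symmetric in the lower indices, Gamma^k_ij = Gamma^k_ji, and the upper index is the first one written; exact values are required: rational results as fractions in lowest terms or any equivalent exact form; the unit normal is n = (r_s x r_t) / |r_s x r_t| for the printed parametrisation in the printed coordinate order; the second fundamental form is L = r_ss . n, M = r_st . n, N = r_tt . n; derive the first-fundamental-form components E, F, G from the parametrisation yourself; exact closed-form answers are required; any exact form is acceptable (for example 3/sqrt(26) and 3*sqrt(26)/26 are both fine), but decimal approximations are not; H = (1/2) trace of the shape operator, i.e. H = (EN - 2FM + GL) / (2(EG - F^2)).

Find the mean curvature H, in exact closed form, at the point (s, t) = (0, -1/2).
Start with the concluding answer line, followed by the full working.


Answer: H = 1/12

f = 6, f' = 0, f'' = 0, h' = 1/2, h'' = 0
E = 1/4, F = 0, G = 36; answer radicand W^2 = 1/4
unnormalised second-form numerators: l = 0, m = 0, n = 3; L = l/sqrt(1/4), and similarly M = m/sqrt(W^2), N = n/sqrt(W^2)
H = (E*n - 2*F*m + G*l) / (2*(EG - F^2)*sqrt(W^2)); E*n - 2*F*m + G*l = 3/4, EG - F^2 = 9, so H = (1/24)/sqrt(1/4)


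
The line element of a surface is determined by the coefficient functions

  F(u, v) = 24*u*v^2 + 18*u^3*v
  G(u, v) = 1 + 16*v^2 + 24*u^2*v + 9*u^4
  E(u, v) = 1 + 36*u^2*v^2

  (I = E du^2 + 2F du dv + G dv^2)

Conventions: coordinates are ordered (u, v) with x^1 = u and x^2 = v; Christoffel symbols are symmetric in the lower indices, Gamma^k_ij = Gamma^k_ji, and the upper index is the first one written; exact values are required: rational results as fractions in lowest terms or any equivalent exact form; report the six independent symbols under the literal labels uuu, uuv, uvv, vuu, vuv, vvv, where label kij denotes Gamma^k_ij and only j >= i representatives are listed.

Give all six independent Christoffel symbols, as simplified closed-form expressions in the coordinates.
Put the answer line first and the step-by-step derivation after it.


Answer: Gamma_uuu = 36*u*v^2/(9*u^4 + 36*u^2*v^2 + 24*u^2*v + 16*v^2 + 1), Gamma_uuv = 36*u^2*v/(9*u^4 + 36*u^2*v^2 + 24*u^2*v + 16*v^2 + 1), Gamma_uvv = 24*u*v/(9*u^4 + 36*u^2*v^2 + 24*u^2*v + 16*v^2 + 1), Gamma_vuu = (18*u^2*v + 24*v^2)/(9*u^4 + 36*u^2*v^2 + 24*u^2*v + 16*v^2 + 1), Gamma_vuv = (18*u^3 + 24*u*v)/(9*u^4 + 36*u^2*v^2 + 24*u^2*v + 16*v^2 + 1), Gamma_vvv = (12*u^2 + 16*v)/(9*u^4 + 36*u^2*v^2 + 24*u^2*v + 16*v^2 + 1)

E = 1 + 36*u^2*v^2; F = 24*u*v^2 + 18*u^3*v; G = 1 + 16*v^2 + 24*u^2*v + 9*u^4
Gamma^k_ij = (1/2) g^{kl} (d_i g_jl + d_j g_il - d_l g_ij), with g^inv = (1/(EG-F^2)) [[G, -F], [-F, E]]
first partials: E_u = 72*u*v^2, E_v = 72*u^2*v, F_u = 24*v^2 + 54*u^2*v, F_v = 48*u*v + 18*u^3, G_u = 48*u*v + 36*u^3, G_v = 32*v + 24*u^2
D = EG - F^2 = 1 + 16*v^2 + 24*u^2*v + 36*u^2*v^2 + 9*u^4
expanded: Gamma^u_uu = (G E_u - 2F F_u + F E_v)/(2D), Gamma^u_uv = (G E_v - F G_u)/(2D), Gamma^u_vv = (2G F_v - G G_u - F G_v)/(2D), Gamma^v_uu = (2E F_u - E E_v - F E_u)/(2D), Gamma^v_uv = (E G_u - F E_v)/(2D), Gamma^v_vv = (E G_v - 2F F_v + F G_u)/(2D); substitute and cancel common factors


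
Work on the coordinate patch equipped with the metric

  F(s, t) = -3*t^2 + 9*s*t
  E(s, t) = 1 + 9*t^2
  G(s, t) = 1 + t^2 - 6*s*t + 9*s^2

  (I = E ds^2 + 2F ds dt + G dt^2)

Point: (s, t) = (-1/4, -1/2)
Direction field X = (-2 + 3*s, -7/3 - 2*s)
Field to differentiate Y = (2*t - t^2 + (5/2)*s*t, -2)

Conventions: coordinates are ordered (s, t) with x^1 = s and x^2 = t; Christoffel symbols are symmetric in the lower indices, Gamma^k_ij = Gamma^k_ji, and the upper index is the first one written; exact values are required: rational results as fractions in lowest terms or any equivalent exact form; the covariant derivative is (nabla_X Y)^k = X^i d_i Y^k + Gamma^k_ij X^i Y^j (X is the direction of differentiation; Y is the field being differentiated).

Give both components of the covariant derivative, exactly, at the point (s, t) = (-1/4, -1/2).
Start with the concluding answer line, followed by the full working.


Answer: (nabla_X Y)^s = -1441/159, (nabla_X Y)^t = -1727/1272

E = 13/4, F = 3/8, G = 17/16 at the point
E_s = 0, E_t = -9, F_s = -9/2, F_t = 3/4, G_s = -3/2, G_t = 1/2
EG - F^2 = 53/16;  g^inv = (16/53) * [[17/16, -3/8], [-3/8, 13/4]]
first-kind symbols [ij,l] = (1/2)(d_i g_jl + d_j g_il - d_l g_ij): [ss,s] = E_s/2 = 0, [ss,t] = F_s - E_t/2 = 0, [st,s] = E_t/2 = -9/2, [st,t] = G_s/2 = -3/4, [tt,s] = F_t - G_s/2 = 3/2, [tt,t] = G_t/2 = 1/4
Gamma^s_ij = (G*[ij,s] - F*[ij,t])/(EG - F^2), Gamma^t_ij = (E*[ij,t] - F*[ij,s])/(EG - F^2)
Gamma_sss = 0, Gamma_sst = -72/53, Gamma_stt = 24/53, Gamma_tss = 0, Gamma_tst = -12/53, Gamma_ttt = 4/53
X = (-11/4, -11/6), Y = (-15/16, -2) at the point


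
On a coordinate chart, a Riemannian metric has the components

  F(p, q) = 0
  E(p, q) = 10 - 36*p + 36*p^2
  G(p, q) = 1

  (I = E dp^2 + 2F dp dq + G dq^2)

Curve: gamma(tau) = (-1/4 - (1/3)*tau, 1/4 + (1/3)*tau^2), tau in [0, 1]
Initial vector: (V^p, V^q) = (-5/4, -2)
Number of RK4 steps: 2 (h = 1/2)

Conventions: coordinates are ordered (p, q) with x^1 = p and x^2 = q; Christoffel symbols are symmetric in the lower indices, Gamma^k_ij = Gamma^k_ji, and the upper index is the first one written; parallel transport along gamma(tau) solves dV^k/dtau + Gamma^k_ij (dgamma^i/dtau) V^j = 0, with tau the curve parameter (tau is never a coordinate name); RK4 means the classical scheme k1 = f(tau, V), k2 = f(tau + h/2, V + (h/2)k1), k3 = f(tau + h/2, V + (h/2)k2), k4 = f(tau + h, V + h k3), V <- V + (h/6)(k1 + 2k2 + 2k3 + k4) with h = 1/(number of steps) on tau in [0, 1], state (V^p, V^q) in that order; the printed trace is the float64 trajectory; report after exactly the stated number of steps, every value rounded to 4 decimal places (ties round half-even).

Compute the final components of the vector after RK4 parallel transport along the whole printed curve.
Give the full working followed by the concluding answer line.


gamma'(tau) = (-1/3, (2/3)*tau); f(tau, V)^k = -Gamma^k_ij(gamma(tau)) gamma'^i(tau) V^j; h = 1/2; intermediate values shown to 6 dp
curve data and Christoffel symbols at the stage parameters:
  tau = 0.000000: gamma = (-0.250000, 0.250000), gamma' = (-0.333333, 0.000000); Gamma_ppp = -1.270588, Gamma_ppq = 0.000000, Gamma_pqq = 0.000000, Gamma_qpp = 0.000000, Gamma_qpq = 0.000000, Gamma_qqq = 0.000000
  tau = 0.250000: gamma = (-0.333333, 0.270833), gamma' = (-0.333333, 0.166667); Gamma_ppp = -1.153846, Gamma_ppq = 0.000000, Gamma_pqq = 0.000000, Gamma_qpp = 0.000000, Gamma_qpq = 0.000000, Gamma_qqq = 0.000000
  tau = 0.500000: gamma = (-0.416667, 0.333333), gamma' = (-0.333333, 0.333333); Gamma_ppp = -1.056000, Gamma_ppq = 0.000000, Gamma_pqq = 0.000000, Gamma_qpp = 0.000000, Gamma_qpq = 0.000000, Gamma_qqq = 0.000000
  tau = 0.750000: gamma = (-0.500000, 0.437500), gamma' = (-0.333333, 0.500000); Gamma_ppp = -0.972973, Gamma_ppq = 0.000000, Gamma_pqq = 0.000000, Gamma_qpp = 0.000000, Gamma_qpq = 0.000000, Gamma_qqq = 0.000000
  tau = 1.000000: gamma = (-0.583333, 0.583333), gamma' = (-0.333333, 0.666667); Gamma_ppp = -0.901734, Gamma_ppq = 0.000000, Gamma_pqq = 0.000000, Gamma_qpp = 0.000000, Gamma_qpq = 0.000000, Gamma_qqq = 0.000000
step 0: V^p = -1.2500, V^q = -2.0000
step 1: k1 = (0.529412, 0.000000), k2 = (0.429864, 0.000000), k3 = (0.439436, 0.000000), k4 = (0.362659, 0.000000); V <- V + (h/6)(k1 + 2k2 + 2k3 + k4): V^p = -1.0308, V^q = -2.0000
step 2: k1 = (0.362834, 0.000000), k2 = (0.304887, 0.000000), k3 = (0.309586, 0.000000), k4 = (0.263302, 0.000000); V <- V + (h/6)(k1 + 2k2 + 2k3 + k4): V^p = -0.8762, V^q = -2.0000

Answer: V^p = -0.8762, V^q = -2.0000


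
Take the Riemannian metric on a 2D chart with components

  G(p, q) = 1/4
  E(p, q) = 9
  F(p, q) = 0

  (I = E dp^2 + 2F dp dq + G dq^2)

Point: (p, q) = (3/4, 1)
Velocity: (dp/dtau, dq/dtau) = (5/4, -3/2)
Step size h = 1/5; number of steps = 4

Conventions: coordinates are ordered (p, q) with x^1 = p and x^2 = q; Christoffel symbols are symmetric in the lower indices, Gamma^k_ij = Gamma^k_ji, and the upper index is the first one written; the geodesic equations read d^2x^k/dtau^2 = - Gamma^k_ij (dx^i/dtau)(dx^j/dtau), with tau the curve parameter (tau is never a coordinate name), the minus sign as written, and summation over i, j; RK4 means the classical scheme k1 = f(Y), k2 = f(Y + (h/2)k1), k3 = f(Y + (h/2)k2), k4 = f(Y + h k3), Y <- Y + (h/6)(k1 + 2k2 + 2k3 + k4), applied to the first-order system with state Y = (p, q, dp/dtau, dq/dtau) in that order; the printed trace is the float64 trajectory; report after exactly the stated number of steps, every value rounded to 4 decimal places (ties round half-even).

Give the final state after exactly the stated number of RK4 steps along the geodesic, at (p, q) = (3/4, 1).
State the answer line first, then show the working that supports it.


Answer: p = 1.7500, q = -0.2000, dp/dtau = 1.2500, dq/dtau = -1.5000

f(Y) = (dp/dtau, dq/dtau, -Gamma^p_ij Y'^i Y'^j, -Gamma^q_ij Y'^i Y'^j) with the Gammas evaluated at the stage position; h = 0.200000; intermediate values shown to 6 dp
step 0: p = 0.7500, q = 1.0000, dp/dtau = 1.2500, dq/dtau = -1.5000
step 1:
  k1: at (p, q) = (0.750000, 1.000000), (dp/dtau, dq/dtau) = (1.250000, -1.500000); Gamma_ppp = 0.000000, Gamma_ppq = 0.000000, Gamma_pqq = 0.000000, Gamma_qpp = 0.000000, Gamma_qpq = 0.000000, Gamma_qqq = 0.000000; k1 = (1.250000, -1.500000, 0.000000, 0.000000)
  k2: at (p, q) = (0.875000, 0.850000), (dp/dtau, dq/dtau) = (1.250000, -1.500000); Gamma_ppp = 0.000000, Gamma_ppq = 0.000000, Gamma_pqq = 0.000000, Gamma_qpp = 0.000000, Gamma_qpq = 0.000000, Gamma_qqq = 0.000000; k2 = (1.250000, -1.500000, 0.000000, 0.000000)
  k3: at (p, q) = (0.875000, 0.850000), (dp/dtau, dq/dtau) = (1.250000, -1.500000); Gamma_ppp = 0.000000, Gamma_ppq = 0.000000, Gamma_pqq = 0.000000, Gamma_qpp = 0.000000, Gamma_qpq = 0.000000, Gamma_qqq = 0.000000; k3 = (1.250000, -1.500000, 0.000000, 0.000000)
  k4: at (p, q) = (1.000000, 0.700000), (dp/dtau, dq/dtau) = (1.250000, -1.500000); Gamma_ppp = 0.000000, Gamma_ppq = 0.000000, Gamma_pqq = 0.000000, Gamma_qpp = 0.000000, Gamma_qpq = 0.000000, Gamma_qqq = 0.000000; k4 = (1.250000, -1.500000, 0.000000, 0.000000)
  Y <- Y + (h/6)(k1 + 2k2 + 2k3 + k4): p = 1.0000, q = 0.7000, dp/dtau = 1.2500, dq/dtau = -1.5000
step 2:
  k1: at (p, q) = (1.000000, 0.700000), (dp/dtau, dq/dtau) = (1.250000, -1.500000); Gamma_ppp = 0.000000, Gamma_ppq = 0.000000, Gamma_pqq = 0.000000, Gamma_qpp = 0.000000, Gamma_qpq = 0.000000, Gamma_qqq = 0.000000; k1 = (1.250000, -1.500000, 0.000000, 0.000000)
  k2: at (p, q) = (1.125000, 0.550000), (dp/dtau, dq/dtau) = (1.250000, -1.500000); Gamma_ppp = 0.000000, Gamma_ppq = 0.000000, Gamma_pqq = 0.000000, Gamma_qpp = 0.000000, Gamma_qpq = 0.000000, Gamma_qqq = 0.000000; k2 = (1.250000, -1.500000, 0.000000, 0.000000)
  k3: at (p, q) = (1.125000, 0.550000), (dp/dtau, dq/dtau) = (1.250000, -1.500000); Gamma_ppp = 0.000000, Gamma_ppq = 0.000000, Gamma_pqq = 0.000000, Gamma_qpp = 0.000000, Gamma_qpq = 0.000000, Gamma_qqq = 0.000000; k3 = (1.250000, -1.500000, 0.000000, 0.000000)
  k4: at (p, q) = (1.250000, 0.400000), (dp/dtau, dq/dtau) = (1.250000, -1.500000); Gamma_ppp = 0.000000, Gamma_ppq = 0.000000, Gamma_pqq = 0.000000, Gamma_qpp = 0.000000, Gamma_qpq = 0.000000, Gamma_qqq = 0.000000; k4 = (1.250000, -1.500000, 0.000000, 0.000000)
  Y <- Y + (h/6)(k1 + 2k2 + 2k3 + k4): p = 1.2500, q = 0.4000, dp/dtau = 1.2500, dq/dtau = -1.5000
step 3:
  k1: at (p, q) = (1.250000, 0.400000), (dp/dtau, dq/dtau) = (1.250000, -1.500000); Gamma_ppp = 0.000000, Gamma_ppq = 0.000000, Gamma_pqq = 0.000000, Gamma_qpp = 0.000000, Gamma_qpq = 0.000000, Gamma_qqq = 0.000000; k1 = (1.250000, -1.500000, 0.000000, 0.000000)
  k2: at (p, q) = (1.375000, 0.250000), (dp/dtau, dq/dtau) = (1.250000, -1.500000); Gamma_ppp = 0.000000, Gamma_ppq = 0.000000, Gamma_pqq = 0.000000, Gamma_qpp = 0.000000, Gamma_qpq = 0.000000, Gamma_qqq = 0.000000; k2 = (1.250000, -1.500000, 0.000000, 0.000000)
  k3: at (p, q) = (1.375000, 0.250000), (dp/dtau, dq/dtau) = (1.250000, -1.500000); Gamma_ppp = 0.000000, Gamma_ppq = 0.000000, Gamma_pqq = 0.000000, Gamma_qpp = 0.000000, Gamma_qpq = 0.000000, Gamma_qqq = 0.000000; k3 = (1.250000, -1.500000, 0.000000, 0.000000)
  k4: at (p, q) = (1.500000, 0.100000), (dp/dtau, dq/dtau) = (1.250000, -1.500000); Gamma_ppp = 0.000000, Gamma_ppq = 0.000000, Gamma_pqq = 0.000000, Gamma_qpp = 0.000000, Gamma_qpq = 0.000000, Gamma_qqq = 0.000000; k4 = (1.250000, -1.500000, 0.000000, 0.000000)
  Y <- Y + (h/6)(k1 + 2k2 + 2k3 + k4): p = 1.5000, q = 0.1000, dp/dtau = 1.2500, dq/dtau = -1.5000
step 4:
  k1: at (p, q) = (1.500000, 0.100000), (dp/dtau, dq/dtau) = (1.250000, -1.500000); Gamma_ppp = 0.000000, Gamma_ppq = 0.000000, Gamma_pqq = 0.000000, Gamma_qpp = 0.000000, Gamma_qpq = 0.000000, Gamma_qqq = 0.000000; k1 = (1.250000, -1.500000, 0.000000, 0.000000)
  k2: at (p, q) = (1.625000, -0.050000), (dp/dtau, dq/dtau) = (1.250000, -1.500000); Gamma_ppp = 0.000000, Gamma_ppq = 0.000000, Gamma_pqq = 0.000000, Gamma_qpp = 0.000000, Gamma_qpq = 0.000000, Gamma_qqq = 0.000000; k2 = (1.250000, -1.500000, 0.000000, 0.000000)
  k3: at (p, q) = (1.625000, -0.050000), (dp/dtau, dq/dtau) = (1.250000, -1.500000); Gamma_ppp = 0.000000, Gamma_ppq = 0.000000, Gamma_pqq = 0.000000, Gamma_qpp = 0.000000, Gamma_qpq = 0.000000, Gamma_qqq = 0.000000; k3 = (1.250000, -1.500000, 0.000000, 0.000000)
  k4: at (p, q) = (1.750000, -0.200000), (dp/dtau, dq/dtau) = (1.250000, -1.500000); Gamma_ppp = 0.000000, Gamma_ppq = 0.000000, Gamma_pqq = 0.000000, Gamma_qpp = 0.000000, Gamma_qpq = 0.000000, Gamma_qqq = 0.000000; k4 = (1.250000, -1.500000, 0.000000, 0.000000)
  Y <- Y + (h/6)(k1 + 2k2 + 2k3 + k4): p = 1.7500, q = -0.2000, dp/dtau = 1.2500, dq/dtau = -1.5000


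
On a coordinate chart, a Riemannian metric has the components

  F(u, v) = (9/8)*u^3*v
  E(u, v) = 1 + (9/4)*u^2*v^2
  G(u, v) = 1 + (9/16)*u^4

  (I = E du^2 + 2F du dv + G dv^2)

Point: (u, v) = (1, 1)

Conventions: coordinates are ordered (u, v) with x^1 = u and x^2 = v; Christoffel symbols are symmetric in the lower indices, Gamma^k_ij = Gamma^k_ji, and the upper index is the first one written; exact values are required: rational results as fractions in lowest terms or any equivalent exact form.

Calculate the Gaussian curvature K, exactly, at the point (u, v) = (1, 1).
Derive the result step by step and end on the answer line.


E = 13/4, F = 9/8, G = 25/16, EG - F^2 = 61/16 at the point
E_u = 9/2, E_v = 9/2, F_u = 27/8, F_v = 9/8, G_u = 9/4, G_v = 0
E_vv = 9/2, F_uv = 27/8, G_uu = 27/4
By Brioschi, K is (det M1 - det M2) divided by (EG - F^2) squared.
M1 = [[-E_vv/2 + F_uv - G_uu/2, E_u/2, F_u - E_v/2], [F_v - G_u/2, E, F], [G_v/2, F, G]] = [[-9/4, 9/4, 9/8], [0, 13/4, 9/8], [0, 9/8, 25/16]]; det M1 = -549/64
M2 = [[0, E_v/2, G_u/2], [E_v/2, E, F], [G_u/2, F, G]] = [[0, 9/4, 9/8], [9/4, 13/4, 9/8], [9/8, 9/8, 25/16]]; det M2 = -405/64
det M1 - det M2 = -9/4; K = -9/4 / (61/16)^2 = -576/3721

Answer: K = -576/3721


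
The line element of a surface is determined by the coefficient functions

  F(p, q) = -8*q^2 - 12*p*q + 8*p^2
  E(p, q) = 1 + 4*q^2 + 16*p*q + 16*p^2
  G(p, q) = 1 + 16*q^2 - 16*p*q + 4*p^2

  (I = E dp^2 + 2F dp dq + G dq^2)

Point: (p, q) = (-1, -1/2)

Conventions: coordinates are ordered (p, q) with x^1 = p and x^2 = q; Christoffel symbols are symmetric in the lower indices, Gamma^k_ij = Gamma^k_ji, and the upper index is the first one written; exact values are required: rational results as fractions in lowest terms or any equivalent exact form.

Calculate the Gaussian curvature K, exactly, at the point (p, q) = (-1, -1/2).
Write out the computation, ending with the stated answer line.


E = 26, F = 0, G = 1, EG - F^2 = 26 at the point
E_p = -40, E_q = -20, F_p = -10, F_q = 20, G_p = 0, G_q = 0
E_qq = 8, F_pq = -12, G_pp = 8
By Brioschi, K is (det M1 - det M2) divided by (EG - F^2) squared.
M1 = [[-E_qq/2 + F_pq - G_pp/2, E_p/2, F_p - E_q/2], [F_q - G_p/2, E, F], [G_q/2, F, G]] = [[-20, -20, 0], [20, 26, 0], [0, 0, 1]]; det M1 = -120
M2 = [[0, E_q/2, G_p/2], [E_q/2, E, F], [G_p/2, F, G]] = [[0, -10, 0], [-10, 26, 0], [0, 0, 1]]; det M2 = -100
det M1 - det M2 = -20; K = -20 / (26)^2 = -5/169

Answer: K = -5/169


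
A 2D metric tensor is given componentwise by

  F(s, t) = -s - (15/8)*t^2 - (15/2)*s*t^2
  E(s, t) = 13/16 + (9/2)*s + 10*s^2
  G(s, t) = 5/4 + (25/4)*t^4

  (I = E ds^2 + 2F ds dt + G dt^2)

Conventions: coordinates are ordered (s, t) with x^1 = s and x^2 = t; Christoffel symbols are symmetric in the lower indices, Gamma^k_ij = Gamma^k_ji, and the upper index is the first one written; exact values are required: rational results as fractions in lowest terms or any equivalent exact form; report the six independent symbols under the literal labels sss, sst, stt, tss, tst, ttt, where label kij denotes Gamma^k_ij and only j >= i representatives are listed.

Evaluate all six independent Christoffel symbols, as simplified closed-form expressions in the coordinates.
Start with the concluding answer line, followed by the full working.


Answer: Gamma_sss = (400*s*t^4 - 960*s*t^2 + 736*s - 120*t^2 + 180)/(400*s^2*t^4 - 960*s^2*t^2 + 736*s^2 - 240*s*t^2 + 360*s + 100*t^4 + 65), Gamma_sst = 0, Gamma_stt = (800*s*t^3 - 1200*s*t - 300*t)/(400*s^2*t^4 - 960*s^2*t^2 + 736*s^2 - 240*s*t^2 + 360*s + 100*t^4 + 65), Gamma_tss = (120*s*t^2 - 144*s - 120*t^2 - 52)/(400*s^2*t^4 - 960*s^2*t^2 + 736*s^2 - 240*s*t^2 + 360*s + 100*t^4 + 65), Gamma_tst = 0, Gamma_ttt = (800*s^2*t^3 - 960*s^2*t - 240*s*t + 200*t^3)/(400*s^2*t^4 - 960*s^2*t^2 + 736*s^2 - 240*s*t^2 + 360*s + 100*t^4 + 65)

E = 13/16 + (9/2)*s + 10*s^2; F = -s - (15/8)*t^2 - (15/2)*s*t^2; G = 5/4 + (25/4)*t^4
Gamma^k_ij = (1/2) g^{kl} (d_i g_jl + d_j g_il - d_l g_ij), with g^inv = (1/(EG-F^2)) [[G, -F], [-F, E]]
first partials: E_s = 9/2 + 20*s, E_t = 0, F_s = -1 - (15/2)*t^2, F_t = -(15/4)*t - 15*s*t, G_s = 0, G_t = 25*t^3
D = EG - F^2 = 65/64 + (45/8)*s + (23/2)*s^2 - (15/4)*s*t^2 + (25/16)*t^4 - 15*s^2*t^2 + (25/4)*s^2*t^4
expanded: Gamma^s_ss = (G E_s - 2F F_s + F E_t)/(2D), Gamma^s_st = (G E_t - F G_s)/(2D), Gamma^s_tt = (2G F_t - G G_s - F G_t)/(2D), Gamma^t_ss = (2E F_s - E E_t - F E_s)/(2D), Gamma^t_st = (E G_s - F E_t)/(2D), Gamma^t_tt = (E G_t - 2F F_t + F G_s)/(2D); substitute and cancel common factors


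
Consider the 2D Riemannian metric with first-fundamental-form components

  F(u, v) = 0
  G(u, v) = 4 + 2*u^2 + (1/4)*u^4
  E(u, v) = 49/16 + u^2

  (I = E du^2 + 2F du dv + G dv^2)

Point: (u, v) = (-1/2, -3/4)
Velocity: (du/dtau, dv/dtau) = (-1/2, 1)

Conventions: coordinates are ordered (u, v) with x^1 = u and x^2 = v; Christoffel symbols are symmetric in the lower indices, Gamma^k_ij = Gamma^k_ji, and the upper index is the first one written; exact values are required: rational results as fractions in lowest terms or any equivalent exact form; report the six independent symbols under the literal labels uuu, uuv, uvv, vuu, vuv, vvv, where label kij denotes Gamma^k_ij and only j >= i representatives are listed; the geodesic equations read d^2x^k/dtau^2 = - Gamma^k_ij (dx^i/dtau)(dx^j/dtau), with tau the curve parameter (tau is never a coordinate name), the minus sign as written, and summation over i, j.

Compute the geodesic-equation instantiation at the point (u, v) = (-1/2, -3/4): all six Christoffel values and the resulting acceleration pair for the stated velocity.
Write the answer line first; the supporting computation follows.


Answer: Gamma_uuu = -8/53, Gamma_uuv = 0, Gamma_uvv = 17/53, Gamma_vuu = 0, Gamma_vuv = -4/17, Gamma_vvv = 0; accelerations (d^2u/dtau^2, d^2v/dtau^2) = (-15/53, -4/17)

E = 53/16, F = 0, G = 289/64 at the point
E_u = -1, E_v = 0, F_u = 0, F_v = 0, G_u = -17/8, G_v = 0
EG - F^2 = 15317/1024;  g^inv = (1024/15317) * [[289/64, 0], [0, 53/16]]
first-kind symbols [ij,l] = (1/2)(d_i g_jl + d_j g_il - d_l g_ij): [uu,u] = E_u/2 = -1/2, [uu,v] = F_u - E_v/2 = 0, [uv,u] = E_v/2 = 0, [uv,v] = G_u/2 = -17/16, [vv,u] = F_v - G_u/2 = 17/16, [vv,v] = G_v/2 = 0
Gamma^u_ij = (G*[ij,u] - F*[ij,v])/(EG - F^2), Gamma^v_ij = (E*[ij,v] - F*[ij,u])/(EG - F^2)
Gamma_uuu = -8/53, Gamma_uuv = 0, Gamma_uvv = 17/53, Gamma_vuu = 0, Gamma_vuv = -4/17, Gamma_vvv = 0
d^2u/dtau^2 = -(Gamma_uuu*(-1/2)^2 + 2*Gamma_uuv*(-1/2)*(1) + Gamma_uvv*(1)^2) = -15/53
d^2v/dtau^2 = -(Gamma_vuu*(-1/2)^2 + 2*Gamma_vuv*(-1/2)*(1) + Gamma_vvv*(1)^2) = -4/17


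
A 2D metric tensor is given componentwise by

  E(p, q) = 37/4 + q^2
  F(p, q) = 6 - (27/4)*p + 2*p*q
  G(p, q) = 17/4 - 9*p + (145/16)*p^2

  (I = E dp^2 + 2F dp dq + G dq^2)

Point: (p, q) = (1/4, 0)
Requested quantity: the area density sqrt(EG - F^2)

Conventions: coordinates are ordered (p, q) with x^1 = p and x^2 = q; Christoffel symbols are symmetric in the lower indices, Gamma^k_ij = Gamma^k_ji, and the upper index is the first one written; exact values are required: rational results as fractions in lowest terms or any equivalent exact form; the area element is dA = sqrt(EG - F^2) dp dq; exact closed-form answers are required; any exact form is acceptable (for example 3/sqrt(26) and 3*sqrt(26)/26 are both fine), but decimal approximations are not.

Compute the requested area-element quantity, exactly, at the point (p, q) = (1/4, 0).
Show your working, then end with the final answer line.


E = 37/4, F = 69/16, G = 657/256; EG - F^2 = 5265/1024

Answer: sqrt(EG - F^2) = 9*sqrt(65)/32


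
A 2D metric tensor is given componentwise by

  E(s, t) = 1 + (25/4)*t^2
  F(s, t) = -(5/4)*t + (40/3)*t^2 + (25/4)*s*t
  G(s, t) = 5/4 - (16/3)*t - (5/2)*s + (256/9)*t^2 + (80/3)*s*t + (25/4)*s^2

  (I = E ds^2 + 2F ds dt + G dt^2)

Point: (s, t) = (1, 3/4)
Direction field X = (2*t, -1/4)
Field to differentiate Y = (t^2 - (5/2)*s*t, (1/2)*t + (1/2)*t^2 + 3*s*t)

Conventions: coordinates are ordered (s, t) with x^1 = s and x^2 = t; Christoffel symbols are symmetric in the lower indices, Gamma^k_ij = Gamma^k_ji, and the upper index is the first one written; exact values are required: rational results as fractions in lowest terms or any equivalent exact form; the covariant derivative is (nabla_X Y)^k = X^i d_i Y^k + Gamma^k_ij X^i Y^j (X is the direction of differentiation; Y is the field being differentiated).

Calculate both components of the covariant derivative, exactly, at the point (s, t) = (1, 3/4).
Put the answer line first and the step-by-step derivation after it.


Answer: (nabla_X Y)^s = -91253/41488, (nabla_X Y)^t = 144133/41488

E = 289/64, F = 45/4, G = 37 at the point
E_s = 0, E_t = 75/8, F_s = 75/16, F_t = 25, G_s = 30, G_t = 64
EG - F^2 = 2593/64;  g^inv = (64/2593) * [[37, -45/4], [-45/4, 289/64]]
first-kind symbols [ij,l] = (1/2)(d_i g_jl + d_j g_il - d_l g_ij): [ss,s] = E_s/2 = 0, [ss,t] = F_s - E_t/2 = 0, [st,s] = E_t/2 = 75/16, [st,t] = G_s/2 = 15, [tt,s] = F_t - G_s/2 = 10, [tt,t] = G_t/2 = 32
Gamma^s_ij = (G*[ij,s] - F*[ij,t])/(EG - F^2), Gamma^t_ij = (E*[ij,t] - F*[ij,s])/(EG - F^2)
Gamma_sss = 0, Gamma_sst = 300/2593, Gamma_stt = 640/2593, Gamma_tss = 0, Gamma_tst = 960/2593, Gamma_ttt = 2048/2593
X = (3/2, -1/4), Y = (-21/16, 93/32) at the point


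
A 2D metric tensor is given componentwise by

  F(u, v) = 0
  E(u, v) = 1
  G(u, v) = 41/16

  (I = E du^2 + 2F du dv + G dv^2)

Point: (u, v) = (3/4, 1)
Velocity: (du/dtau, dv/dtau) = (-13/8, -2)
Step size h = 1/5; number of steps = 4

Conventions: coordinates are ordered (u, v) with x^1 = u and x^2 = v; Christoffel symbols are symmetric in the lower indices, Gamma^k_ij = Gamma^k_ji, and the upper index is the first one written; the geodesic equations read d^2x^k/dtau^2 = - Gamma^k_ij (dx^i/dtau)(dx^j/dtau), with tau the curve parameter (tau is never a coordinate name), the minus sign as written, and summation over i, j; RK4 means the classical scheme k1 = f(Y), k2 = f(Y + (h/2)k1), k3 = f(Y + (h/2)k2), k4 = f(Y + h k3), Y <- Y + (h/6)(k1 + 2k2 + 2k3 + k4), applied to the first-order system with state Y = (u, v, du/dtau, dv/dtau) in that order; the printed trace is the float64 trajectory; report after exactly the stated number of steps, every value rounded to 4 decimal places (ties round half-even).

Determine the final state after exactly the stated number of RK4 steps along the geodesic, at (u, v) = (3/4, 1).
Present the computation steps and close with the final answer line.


f(Y) = (du/dtau, dv/dtau, -Gamma^u_ij Y'^i Y'^j, -Gamma^v_ij Y'^i Y'^j) with the Gammas evaluated at the stage position; h = 0.200000; intermediate values shown to 6 dp
step 0: u = 0.7500, v = 1.0000, du/dtau = -1.6250, dv/dtau = -2.0000
step 1:
  k1: at (u, v) = (0.750000, 1.000000), (du/dtau, dv/dtau) = (-1.625000, -2.000000); Gamma_uuu = 0.000000, Gamma_uuv = 0.000000, Gamma_uvv = 0.000000, Gamma_vuu = 0.000000, Gamma_vuv = 0.000000, Gamma_vvv = 0.000000; k1 = (-1.625000, -2.000000, 0.000000, 0.000000)
  k2: at (u, v) = (0.587500, 0.800000), (du/dtau, dv/dtau) = (-1.625000, -2.000000); Gamma_uuu = 0.000000, Gamma_uuv = 0.000000, Gamma_uvv = 0.000000, Gamma_vuu = 0.000000, Gamma_vuv = 0.000000, Gamma_vvv = 0.000000; k2 = (-1.625000, -2.000000, 0.000000, 0.000000)
  k3: at (u, v) = (0.587500, 0.800000), (du/dtau, dv/dtau) = (-1.625000, -2.000000); Gamma_uuu = 0.000000, Gamma_uuv = 0.000000, Gamma_uvv = 0.000000, Gamma_vuu = 0.000000, Gamma_vuv = 0.000000, Gamma_vvv = 0.000000; k3 = (-1.625000, -2.000000, 0.000000, 0.000000)
  k4: at (u, v) = (0.425000, 0.600000), (du/dtau, dv/dtau) = (-1.625000, -2.000000); Gamma_uuu = 0.000000, Gamma_uuv = 0.000000, Gamma_uvv = 0.000000, Gamma_vuu = 0.000000, Gamma_vuv = 0.000000, Gamma_vvv = 0.000000; k4 = (-1.625000, -2.000000, 0.000000, 0.000000)
  Y <- Y + (h/6)(k1 + 2k2 + 2k3 + k4): u = 0.4250, v = 0.6000, du/dtau = -1.6250, dv/dtau = -2.0000
step 2:
  k1: at (u, v) = (0.425000, 0.600000), (du/dtau, dv/dtau) = (-1.625000, -2.000000); Gamma_uuu = 0.000000, Gamma_uuv = 0.000000, Gamma_uvv = 0.000000, Gamma_vuu = 0.000000, Gamma_vuv = 0.000000, Gamma_vvv = 0.000000; k1 = (-1.625000, -2.000000, 0.000000, 0.000000)
  k2: at (u, v) = (0.262500, 0.400000), (du/dtau, dv/dtau) = (-1.625000, -2.000000); Gamma_uuu = 0.000000, Gamma_uuv = 0.000000, Gamma_uvv = 0.000000, Gamma_vuu = 0.000000, Gamma_vuv = 0.000000, Gamma_vvv = 0.000000; k2 = (-1.625000, -2.000000, 0.000000, 0.000000)
  k3: at (u, v) = (0.262500, 0.400000), (du/dtau, dv/dtau) = (-1.625000, -2.000000); Gamma_uuu = 0.000000, Gamma_uuv = 0.000000, Gamma_uvv = 0.000000, Gamma_vuu = 0.000000, Gamma_vuv = 0.000000, Gamma_vvv = 0.000000; k3 = (-1.625000, -2.000000, 0.000000, 0.000000)
  k4: at (u, v) = (0.100000, 0.200000), (du/dtau, dv/dtau) = (-1.625000, -2.000000); Gamma_uuu = 0.000000, Gamma_uuv = 0.000000, Gamma_uvv = 0.000000, Gamma_vuu = 0.000000, Gamma_vuv = 0.000000, Gamma_vvv = 0.000000; k4 = (-1.625000, -2.000000, 0.000000, 0.000000)
  Y <- Y + (h/6)(k1 + 2k2 + 2k3 + k4): u = 0.1000, v = 0.2000, du/dtau = -1.6250, dv/dtau = -2.0000
step 3:
  k1: at (u, v) = (0.100000, 0.200000), (du/dtau, dv/dtau) = (-1.625000, -2.000000); Gamma_uuu = 0.000000, Gamma_uuv = 0.000000, Gamma_uvv = 0.000000, Gamma_vuu = 0.000000, Gamma_vuv = 0.000000, Gamma_vvv = 0.000000; k1 = (-1.625000, -2.000000, 0.000000, 0.000000)
  k2: at (u, v) = (-0.062500, 0.000000), (du/dtau, dv/dtau) = (-1.625000, -2.000000); Gamma_uuu = 0.000000, Gamma_uuv = 0.000000, Gamma_uvv = 0.000000, Gamma_vuu = 0.000000, Gamma_vuv = 0.000000, Gamma_vvv = 0.000000; k2 = (-1.625000, -2.000000, 0.000000, 0.000000)
  k3: at (u, v) = (-0.062500, 0.000000), (du/dtau, dv/dtau) = (-1.625000, -2.000000); Gamma_uuu = 0.000000, Gamma_uuv = 0.000000, Gamma_uvv = 0.000000, Gamma_vuu = 0.000000, Gamma_vuv = 0.000000, Gamma_vvv = 0.000000; k3 = (-1.625000, -2.000000, 0.000000, 0.000000)
  k4: at (u, v) = (-0.225000, -0.200000), (du/dtau, dv/dtau) = (-1.625000, -2.000000); Gamma_uuu = 0.000000, Gamma_uuv = 0.000000, Gamma_uvv = 0.000000, Gamma_vuu = 0.000000, Gamma_vuv = 0.000000, Gamma_vvv = 0.000000; k4 = (-1.625000, -2.000000, 0.000000, 0.000000)
  Y <- Y + (h/6)(k1 + 2k2 + 2k3 + k4): u = -0.2250, v = -0.2000, du/dtau = -1.6250, dv/dtau = -2.0000
step 4:
  k1: at (u, v) = (-0.225000, -0.200000), (du/dtau, dv/dtau) = (-1.625000, -2.000000); Gamma_uuu = 0.000000, Gamma_uuv = 0.000000, Gamma_uvv = 0.000000, Gamma_vuu = 0.000000, Gamma_vuv = 0.000000, Gamma_vvv = 0.000000; k1 = (-1.625000, -2.000000, 0.000000, 0.000000)
  k2: at (u, v) = (-0.387500, -0.400000), (du/dtau, dv/dtau) = (-1.625000, -2.000000); Gamma_uuu = 0.000000, Gamma_uuv = 0.000000, Gamma_uvv = 0.000000, Gamma_vuu = 0.000000, Gamma_vuv = 0.000000, Gamma_vvv = 0.000000; k2 = (-1.625000, -2.000000, 0.000000, 0.000000)
  k3: at (u, v) = (-0.387500, -0.400000), (du/dtau, dv/dtau) = (-1.625000, -2.000000); Gamma_uuu = 0.000000, Gamma_uuv = 0.000000, Gamma_uvv = 0.000000, Gamma_vuu = 0.000000, Gamma_vuv = 0.000000, Gamma_vvv = 0.000000; k3 = (-1.625000, -2.000000, 0.000000, 0.000000)
  k4: at (u, v) = (-0.550000, -0.600000), (du/dtau, dv/dtau) = (-1.625000, -2.000000); Gamma_uuu = 0.000000, Gamma_uuv = 0.000000, Gamma_uvv = 0.000000, Gamma_vuu = 0.000000, Gamma_vuv = 0.000000, Gamma_vvv = 0.000000; k4 = (-1.625000, -2.000000, 0.000000, 0.000000)
  Y <- Y + (h/6)(k1 + 2k2 + 2k3 + k4): u = -0.5500, v = -0.6000, du/dtau = -1.6250, dv/dtau = -2.0000

Answer: u = -0.5500, v = -0.6000, du/dtau = -1.6250, dv/dtau = -2.0000


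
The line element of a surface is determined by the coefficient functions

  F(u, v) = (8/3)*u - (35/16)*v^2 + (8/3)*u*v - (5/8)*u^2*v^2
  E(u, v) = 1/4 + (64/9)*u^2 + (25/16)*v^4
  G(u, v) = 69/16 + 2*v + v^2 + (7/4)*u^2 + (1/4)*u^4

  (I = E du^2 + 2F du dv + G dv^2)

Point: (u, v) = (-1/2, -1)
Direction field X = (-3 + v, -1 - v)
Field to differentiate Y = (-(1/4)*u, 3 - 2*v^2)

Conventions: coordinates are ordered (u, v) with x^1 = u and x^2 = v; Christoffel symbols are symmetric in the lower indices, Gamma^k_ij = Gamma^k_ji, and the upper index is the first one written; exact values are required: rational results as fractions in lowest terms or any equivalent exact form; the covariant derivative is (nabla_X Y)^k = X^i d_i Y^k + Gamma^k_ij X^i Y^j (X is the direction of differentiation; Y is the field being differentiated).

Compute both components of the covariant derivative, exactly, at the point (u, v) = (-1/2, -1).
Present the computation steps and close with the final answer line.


E = 517/144, F = -75/32, G = 241/64 at the point
E_u = -64/9, E_v = -25/4, F_u = 5/8, F_v = 161/48, G_u = -15/8, G_v = 0
EG - F^2 = 18493/2304;  g^inv = (2304/18493) * [[241/64, 75/32], [75/32, 517/144]]
first-kind symbols [ij,l] = (1/2)(d_i g_jl + d_j g_il - d_l g_ij): [uu,u] = E_u/2 = -32/9, [uu,v] = F_u - E_v/2 = 15/4, [uv,u] = E_v/2 = -25/8, [uv,v] = G_u/2 = -15/16, [vv,u] = F_v - G_u/2 = 103/24, [vv,v] = G_v/2 = 0
Gamma^u_ij = (G*[ij,u] - F*[ij,v])/(EG - F^2), Gamma^v_ij = (E*[ij,v] - F*[ij,u])/(EG - F^2)
Gamma_uuu = -10598/18493, Gamma_uuv = -32175/18493, Gamma_uvv = 74469/36986, Gamma_vuu = 11820/18493, Gamma_vuv = -24630/18493, Gamma_vvv = 23175/18493
X = (-4, 0), Y = (1/8, 1) at the point

Answer: (nabla_X Y)^u = 152492/18493, (nabla_X Y)^v = 92610/18493


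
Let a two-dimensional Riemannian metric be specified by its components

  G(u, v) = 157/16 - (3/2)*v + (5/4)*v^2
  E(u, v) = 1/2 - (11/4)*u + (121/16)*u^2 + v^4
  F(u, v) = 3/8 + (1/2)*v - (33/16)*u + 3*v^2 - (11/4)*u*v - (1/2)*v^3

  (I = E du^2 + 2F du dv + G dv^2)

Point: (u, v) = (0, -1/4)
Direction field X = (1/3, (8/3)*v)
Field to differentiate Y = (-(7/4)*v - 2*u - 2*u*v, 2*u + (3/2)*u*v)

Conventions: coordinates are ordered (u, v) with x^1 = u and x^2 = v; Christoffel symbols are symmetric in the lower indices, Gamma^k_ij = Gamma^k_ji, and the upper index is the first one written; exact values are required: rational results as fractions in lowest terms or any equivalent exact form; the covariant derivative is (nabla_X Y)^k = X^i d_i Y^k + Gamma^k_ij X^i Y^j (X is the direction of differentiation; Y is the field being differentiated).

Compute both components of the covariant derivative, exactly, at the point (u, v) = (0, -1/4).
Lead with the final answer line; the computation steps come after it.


Answer: (nabla_X Y)^u = 94291/326016, (nabla_X Y)^v = 351413/652032

E = 129/256, F = 57/128, G = 657/64 at the point
E_u = -11/4, E_v = -1/16, F_u = -11/8, F_v = -35/32, G_u = 0, G_v = -17/8
EG - F^2 = 2547/512;  g^inv = (512/2547) * [[657/64, -57/128], [-57/128, 129/256]]
first-kind symbols [ij,l] = (1/2)(d_i g_jl + d_j g_il - d_l g_ij): [uu,u] = E_u/2 = -11/8, [uu,v] = F_u - E_v/2 = -43/32, [uv,u] = E_v/2 = -1/32, [uv,v] = G_u/2 = 0, [vv,u] = F_v - G_u/2 = -35/32, [vv,v] = G_v/2 = -17/16
Gamma^u_ij = (G*[ij,u] - F*[ij,v])/(EG - F^2), Gamma^v_ij = (E*[ij,v] - F*[ij,u])/(EG - F^2)
Gamma_uuu = -18455/6792, Gamma_uuv = -73/1132, Gamma_uvv = -3671/1698, Gamma_vuu = -59/4528, Gamma_vuv = 19/6792, Gamma_vvv = -11/1132
X = (1/3, -2/3), Y = (7/16, 0) at the point


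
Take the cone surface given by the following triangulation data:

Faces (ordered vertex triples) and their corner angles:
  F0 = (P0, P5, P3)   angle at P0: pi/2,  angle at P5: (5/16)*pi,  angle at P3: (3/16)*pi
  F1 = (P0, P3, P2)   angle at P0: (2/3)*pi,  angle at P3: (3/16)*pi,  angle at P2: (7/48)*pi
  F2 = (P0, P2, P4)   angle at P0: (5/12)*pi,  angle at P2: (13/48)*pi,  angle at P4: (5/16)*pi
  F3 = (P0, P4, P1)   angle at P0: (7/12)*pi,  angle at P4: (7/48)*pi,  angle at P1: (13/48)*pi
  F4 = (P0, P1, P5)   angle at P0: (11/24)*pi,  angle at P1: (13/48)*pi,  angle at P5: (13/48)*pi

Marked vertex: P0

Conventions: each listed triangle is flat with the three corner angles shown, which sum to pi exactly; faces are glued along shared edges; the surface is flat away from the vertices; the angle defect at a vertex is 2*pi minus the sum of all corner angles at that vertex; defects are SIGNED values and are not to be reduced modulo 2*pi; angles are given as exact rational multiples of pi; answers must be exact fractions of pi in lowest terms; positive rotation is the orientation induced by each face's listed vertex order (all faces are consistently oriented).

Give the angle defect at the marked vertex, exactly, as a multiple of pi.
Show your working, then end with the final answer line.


Sum of corner angles at P0: (21/8)*pi
defect = 2*pi - (21/8)*pi

Answer: defect(P0) = (-5/8)*pi


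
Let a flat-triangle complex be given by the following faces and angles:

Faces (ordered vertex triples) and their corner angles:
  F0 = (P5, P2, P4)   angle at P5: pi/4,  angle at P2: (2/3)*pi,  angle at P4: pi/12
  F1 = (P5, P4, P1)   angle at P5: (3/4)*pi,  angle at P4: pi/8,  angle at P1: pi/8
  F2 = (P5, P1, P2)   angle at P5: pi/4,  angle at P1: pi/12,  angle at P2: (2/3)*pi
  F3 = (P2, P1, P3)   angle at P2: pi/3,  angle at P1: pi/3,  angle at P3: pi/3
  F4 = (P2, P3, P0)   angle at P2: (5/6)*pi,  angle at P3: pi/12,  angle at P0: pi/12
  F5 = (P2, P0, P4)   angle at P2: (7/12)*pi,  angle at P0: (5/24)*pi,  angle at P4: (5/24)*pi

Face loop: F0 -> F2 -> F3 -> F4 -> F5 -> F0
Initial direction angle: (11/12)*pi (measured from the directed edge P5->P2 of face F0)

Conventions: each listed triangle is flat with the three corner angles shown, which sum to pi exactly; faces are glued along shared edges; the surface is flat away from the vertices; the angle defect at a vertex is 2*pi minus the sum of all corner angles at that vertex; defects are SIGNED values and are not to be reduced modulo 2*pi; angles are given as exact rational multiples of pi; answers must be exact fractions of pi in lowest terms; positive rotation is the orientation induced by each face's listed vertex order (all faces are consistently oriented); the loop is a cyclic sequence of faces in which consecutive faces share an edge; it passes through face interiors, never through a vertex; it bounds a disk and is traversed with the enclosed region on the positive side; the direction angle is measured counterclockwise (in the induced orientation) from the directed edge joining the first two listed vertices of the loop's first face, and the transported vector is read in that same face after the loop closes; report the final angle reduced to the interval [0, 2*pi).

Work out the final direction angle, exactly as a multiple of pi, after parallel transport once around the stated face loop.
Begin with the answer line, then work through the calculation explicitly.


Answer: final direction angle = (11/6)*pi

enclosed vertex P2: corner angles sum to (37/12)*pi, defect = 2*pi - (37/12)*pi = (-13/12)*pi
the final direction is the initial angle plus the enclosed defects, taken mod 2*pi in the induced orientation
final angle = (11/12)*pi - (13/12)*pi = (11/6)*pi (mod 2*pi)
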